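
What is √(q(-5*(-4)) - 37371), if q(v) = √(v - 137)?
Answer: √(-37371 + 3*I*√13) ≈ 0.028 + 193.32*I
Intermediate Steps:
q(v) = √(-137 + v)
√(q(-5*(-4)) - 37371) = √(√(-137 - 5*(-4)) - 37371) = √(√(-137 + 20) - 37371) = √(√(-117) - 37371) = √(3*I*√13 - 37371) = √(-37371 + 3*I*√13)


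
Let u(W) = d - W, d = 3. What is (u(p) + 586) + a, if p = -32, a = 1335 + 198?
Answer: 2154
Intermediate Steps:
a = 1533
u(W) = 3 - W
(u(p) + 586) + a = ((3 - 1*(-32)) + 586) + 1533 = ((3 + 32) + 586) + 1533 = (35 + 586) + 1533 = 621 + 1533 = 2154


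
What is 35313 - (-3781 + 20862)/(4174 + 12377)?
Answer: 584448382/16551 ≈ 35312.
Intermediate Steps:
35313 - (-3781 + 20862)/(4174 + 12377) = 35313 - 17081/16551 = 584448382/16551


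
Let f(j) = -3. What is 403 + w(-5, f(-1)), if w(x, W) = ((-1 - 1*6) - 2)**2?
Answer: 484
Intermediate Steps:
w(x, W) = 81 (w(x, W) = ((-1 - 6) - 2)**2 = (-7 - 2)**2 = (-9)**2 = 81)
403 + w(-5, f(-1)) = 403 + 81 = 484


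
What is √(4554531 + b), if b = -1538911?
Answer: 2*√753905 ≈ 1736.6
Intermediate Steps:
√(4554531 + b) = √(4554531 - 1538911) = √3015620 = 2*√753905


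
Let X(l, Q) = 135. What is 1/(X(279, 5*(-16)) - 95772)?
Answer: -1/95637 ≈ -1.0456e-5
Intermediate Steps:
1/(X(279, 5*(-16)) - 95772) = 1/(135 - 95772) = 1/(-95637) = -1/95637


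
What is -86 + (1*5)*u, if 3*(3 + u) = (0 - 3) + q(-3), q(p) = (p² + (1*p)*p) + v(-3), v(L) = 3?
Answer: -71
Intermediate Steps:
q(p) = 3 + 2*p² (q(p) = (p² + (1*p)*p) + 3 = (p² + p*p) + 3 = (p² + p²) + 3 = 2*p² + 3 = 3 + 2*p²)
u = 3 (u = -3 + ((0 - 3) + (3 + 2*(-3)²))/3 = -3 + (-3 + (3 + 2*9))/3 = -3 + (-3 + (3 + 18))/3 = -3 + (-3 + 21)/3 = -3 + (⅓)*18 = -3 + 6 = 3)
-86 + (1*5)*u = -86 + (1*5)*3 = -86 + 5*3 = -86 + 15 = -71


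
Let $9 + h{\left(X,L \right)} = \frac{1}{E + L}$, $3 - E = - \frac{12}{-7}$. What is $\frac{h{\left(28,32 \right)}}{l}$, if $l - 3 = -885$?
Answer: $\frac{1045}{102753} \approx 0.01017$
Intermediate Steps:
$l = -882$ ($l = 3 - 885 = -882$)
$E = \frac{9}{7}$ ($E = 3 - - \frac{12}{-7} = 3 - \left(-12\right) \left(- \frac{1}{7}\right) = 3 - \frac{12}{7} = \frac{9}{7} \approx 1.2857$)
$h{\left(X,L \right)} = -9 + \frac{1}{\frac{9}{7} + L}$
$\frac{h{\left(28,32 \right)}}{l} = \frac{\frac{1}{9 + 7 \cdot 32} \left(-74 - 2016\right)}{-882} = \frac{-74 - 2016}{9 + 224} \left(- \frac{1}{882}\right) = \frac{1}{233} \left(-2090\right) \left(- \frac{1}{882}\right) = \left(- \frac{2090}{233}\right) \left(- \frac{1}{882}\right) = \frac{1045}{102753}$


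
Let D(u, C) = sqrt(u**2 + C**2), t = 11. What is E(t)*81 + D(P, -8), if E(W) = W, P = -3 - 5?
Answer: 891 + 8*sqrt(2) ≈ 902.31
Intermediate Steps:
P = -8
D(u, C) = sqrt(C**2 + u**2)
E(t)*81 + D(P, -8) = 11*81 + sqrt((-8)**2 + (-8)**2) = 891 + sqrt(64 + 64) = 891 + sqrt(128) = 891 + 8*sqrt(2)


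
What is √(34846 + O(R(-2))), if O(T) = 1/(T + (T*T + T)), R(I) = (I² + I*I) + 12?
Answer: √1686546510/220 ≈ 186.67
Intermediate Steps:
R(I) = 12 + 2*I² (R(I) = (I² + I²) + 12 = 2*I² + 12 = 12 + 2*I²)
O(T) = 1/(T² + 2*T) (O(T) = 1/(T + (T² + T)) = 1/(T + (T + T²)) = 1/(T² + 2*T))
√(34846 + O(R(-2))) = √(34846 + 1/((12 + 2*(-2)²)*(2 + (12 + 2*(-2)²)))) = √(34846 + 1/((12 + 2*4)*(2 + (12 + 2*4)))) = √(34846 + 1/((12 + 8)*(2 + (12 + 8)))) = √(34846 + 1/(20*(2 + 20))) = √(34846 + (1/20)/22) = √(34846 + (1/20)*(1/22)) = √(34846 + 1/440) = √(15332241/440) = √1686546510/220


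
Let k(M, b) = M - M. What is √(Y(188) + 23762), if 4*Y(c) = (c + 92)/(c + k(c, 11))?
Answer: √209964322/94 ≈ 154.15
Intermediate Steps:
k(M, b) = 0
Y(c) = (92 + c)/(4*c) (Y(c) = ((c + 92)/(c + 0))/4 = ((92 + c)/c)/4 = (92 + c)/(4*c))
√(Y(188) + 23762) = √((¼)*(92 + 188)/188 + 23762) = √((¼)*(1/188)*280 + 23762) = √(35/94 + 23762) = √(2233663/94) = √209964322/94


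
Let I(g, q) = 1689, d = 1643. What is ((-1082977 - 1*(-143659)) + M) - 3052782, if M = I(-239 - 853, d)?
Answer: -3990411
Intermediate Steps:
M = 1689
((-1082977 - 1*(-143659)) + M) - 3052782 = ((-1082977 - 1*(-143659)) + 1689) - 3052782 = ((-1082977 + 143659) + 1689) - 3052782 = (-939318 + 1689) - 3052782 = -937629 - 3052782 = -3990411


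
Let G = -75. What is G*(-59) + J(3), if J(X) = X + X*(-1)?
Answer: 4425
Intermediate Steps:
J(X) = 0 (J(X) = X - X = 0)
G*(-59) + J(3) = -75*(-59) + 0 = 4425 + 0 = 4425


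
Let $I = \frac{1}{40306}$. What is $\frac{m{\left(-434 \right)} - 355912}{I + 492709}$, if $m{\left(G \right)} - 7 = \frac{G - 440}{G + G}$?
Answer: $- \frac{444697056707}{615632997605} \approx -0.72234$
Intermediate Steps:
$I = \frac{1}{40306} \approx 2.481 \cdot 10^{-5}$
$m{\left(G \right)} = 7 + \frac{-440 + G}{2 G}$ ($m{\left(G \right)} = 7 + \frac{G - 440}{G + G} = 7 + \frac{-440 + G}{2 G}$)
$\frac{m{\left(-434 \right)} - 355912}{I + 492709} = \frac{\left(\frac{15}{2} - \frac{220}{-434}\right) - 355912}{\frac{1}{40306} + 492709} = \frac{\left(\frac{15}{2} - - \frac{110}{217}\right) - 355912}{\frac{19859128955}{40306}} = \left(\left(\frac{15}{2} + \frac{110}{217}\right) - 355912\right) \frac{40306}{19859128955} = \left(\frac{3475}{434} - 355912\right) \frac{40306}{19859128955} = \left(- \frac{154462333}{434}\right) \frac{40306}{19859128955} = - \frac{444697056707}{615632997605}$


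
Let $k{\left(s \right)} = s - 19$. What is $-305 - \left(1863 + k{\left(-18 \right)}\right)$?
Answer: $-2131$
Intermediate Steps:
$k{\left(s \right)} = -19 + s$ ($k{\left(s \right)} = s - 19 = -19 + s$)
$-305 - \left(1863 + k{\left(-18 \right)}\right) = -305 - \left(1863 - 37\right) = -305 - 1826 = -2131$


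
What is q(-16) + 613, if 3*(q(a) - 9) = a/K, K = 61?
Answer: 113810/183 ≈ 621.91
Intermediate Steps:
q(a) = 9 + a/183 (q(a) = 9 + (a/61)/3 = 9 + a/183)
q(-16) + 613 = (9 + (1/183)*(-16)) + 613 = (9 - 16/183) + 613 = 1631/183 + 613 = 113810/183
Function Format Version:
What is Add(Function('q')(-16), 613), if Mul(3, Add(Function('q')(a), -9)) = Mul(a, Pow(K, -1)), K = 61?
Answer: Rational(113810, 183) ≈ 621.91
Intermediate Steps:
Function('q')(a) = Add(9, Mul(Rational(1, 183), a)) (Function('q')(a) = Add(9, Mul(Rational(1, 3), Mul(a, Pow(61, -1)))) = Add(9, Mul(Rational(1, 3), Mul(a, Rational(1, 61)))) = Add(9, Mul(Rational(1, 3), Mul(Rational(1, 61), a))) = Add(9, Mul(Rational(1, 183), a)))
Add(Function('q')(-16), 613) = Add(Add(9, Mul(Rational(1, 183), -16)), 613) = Add(Add(9, Rational(-16, 183)), 613) = Add(Rational(1631, 183), 613) = Rational(113810, 183)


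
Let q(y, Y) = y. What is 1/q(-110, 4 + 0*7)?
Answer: -1/110 ≈ -0.0090909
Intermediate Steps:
1/q(-110, 4 + 0*7) = 1/(-110) = -1/110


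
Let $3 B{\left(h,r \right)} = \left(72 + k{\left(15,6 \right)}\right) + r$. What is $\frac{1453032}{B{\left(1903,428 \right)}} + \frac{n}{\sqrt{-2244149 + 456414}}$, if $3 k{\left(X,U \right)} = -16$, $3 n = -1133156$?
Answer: $\frac{467046}{53} + \frac{1133156 i \sqrt{1787735}}{5363205} \approx 8812.2 + 282.5 i$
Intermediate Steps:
$n = - \frac{1133156}{3}$ ($n = \frac{1}{3} \left(-1133156\right) = - \frac{1133156}{3} \approx -3.7772 \cdot 10^{5}$)
$k{\left(X,U \right)} = - \frac{16}{3}$ ($k{\left(X,U \right)} = \frac{1}{3} \left(-16\right) = - \frac{16}{3}$)
$B{\left(h,r \right)} = \frac{200}{9} + \frac{r}{3}$ ($B{\left(h,r \right)} = \frac{\left(72 - \frac{16}{3}\right) + r}{3} = \frac{\frac{200}{3} + r}{3} = \frac{200}{9} + \frac{r}{3}$)
$\frac{1453032}{B{\left(1903,428 \right)}} + \frac{n}{\sqrt{-2244149 + 456414}} = \frac{1453032}{\frac{200}{9} + \frac{1}{3} \cdot 428} - \frac{1133156}{3 \sqrt{-2244149 + 456414}} = \frac{1453032}{\frac{200}{9} + \frac{428}{3}} - \frac{1133156}{3 \sqrt{-1787735}} = \frac{1453032}{\frac{1484}{9}} - \frac{1133156}{3 i \sqrt{1787735}} = 1453032 \cdot \frac{9}{1484} - \frac{1133156 \left(- \frac{i \sqrt{1787735}}{1787735}\right)}{3} = \frac{467046}{53} + \frac{1133156 i \sqrt{1787735}}{5363205}$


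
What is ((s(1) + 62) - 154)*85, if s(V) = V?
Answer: -7735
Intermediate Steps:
((s(1) + 62) - 154)*85 = ((1 + 62) - 154)*85 = (63 - 154)*85 = -91*85 = -7735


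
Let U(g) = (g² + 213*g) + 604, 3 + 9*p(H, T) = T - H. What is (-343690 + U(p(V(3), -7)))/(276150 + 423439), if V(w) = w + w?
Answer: -27820382/56666709 ≈ -0.49095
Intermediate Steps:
V(w) = 2*w
p(H, T) = -⅓ - H/9 + T/9 (p(H, T) = -⅓ + (T - H)/9 = -⅓ + (-H/9 + T/9) = -⅓ - H/9 + T/9)
U(g) = 604 + g² + 213*g
(-343690 + U(p(V(3), -7)))/(276150 + 423439) = (-343690 + (604 + (-⅓ - 2*3/9 + (⅑)*(-7))² + 213*(-⅓ - 2*3/9 + (⅑)*(-7))))/(276150 + 423439) = (-343690 + (604 + (-⅓ - ⅑*6 - 7/9)² + 213*(-⅓ - ⅑*6 - 7/9)))/699589 = (-343690 + (604 + (-⅓ - ⅔ - 7/9)² + 213*(-⅓ - ⅔ - 7/9)))*(1/699589) = (-343690 + (604 + (-16/9)² + 213*(-16/9)))*(1/699589) = (-343690 + (604 + 256/81 - 1136/3))*(1/699589) = (-343690 + 18508/81)*(1/699589) = -27820382/81*1/699589 = -27820382/56666709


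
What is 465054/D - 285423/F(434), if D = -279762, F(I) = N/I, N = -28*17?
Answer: 412558329545/1585318 ≈ 2.6024e+5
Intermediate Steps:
N = -476
F(I) = -476/I
465054/D - 285423/F(434) = 465054/(-279762) - 285423/((-476/434)) = 465054*(-1/279762) - 285423/((-476*1/434)) = -77509/46627 - 285423/(-34/31) = -77509/46627 - 285423*(-31/34) = -77509/46627 + 8848113/34 = 412558329545/1585318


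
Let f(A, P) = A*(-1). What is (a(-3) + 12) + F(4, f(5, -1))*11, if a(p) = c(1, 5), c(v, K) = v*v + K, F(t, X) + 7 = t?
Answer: -15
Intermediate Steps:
f(A, P) = -A
F(t, X) = -7 + t
c(v, K) = K + v² (c(v, K) = v² + K = K + v²)
a(p) = 6 (a(p) = 5 + 1² = 5 + 1 = 6)
(a(-3) + 12) + F(4, f(5, -1))*11 = (6 + 12) + (-7 + 4)*11 = 18 - 3*11 = 18 - 33 = -15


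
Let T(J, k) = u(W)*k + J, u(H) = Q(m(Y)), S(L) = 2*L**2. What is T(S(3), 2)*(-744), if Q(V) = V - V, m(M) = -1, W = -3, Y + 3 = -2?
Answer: -13392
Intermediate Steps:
Y = -5 (Y = -3 - 2 = -5)
Q(V) = 0
u(H) = 0
T(J, k) = J (T(J, k) = 0*k + J = 0 + J = J)
T(S(3), 2)*(-744) = (2*3**2)*(-744) = (2*9)*(-744) = 18*(-744) = -13392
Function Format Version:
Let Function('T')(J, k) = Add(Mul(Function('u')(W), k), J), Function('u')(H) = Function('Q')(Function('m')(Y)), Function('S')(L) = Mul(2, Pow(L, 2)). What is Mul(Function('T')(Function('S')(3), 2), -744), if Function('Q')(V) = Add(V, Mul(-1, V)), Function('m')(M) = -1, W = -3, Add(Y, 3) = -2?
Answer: -13392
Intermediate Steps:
Y = -5 (Y = Add(-3, -2) = -5)
Function('Q')(V) = 0
Function('u')(H) = 0
Function('T')(J, k) = J (Function('T')(J, k) = Add(Mul(0, k), J) = Add(0, J) = J)
Mul(Function('T')(Function('S')(3), 2), -744) = Mul(Mul(2, Pow(3, 2)), -744) = Mul(Mul(2, 9), -744) = Mul(18, -744) = -13392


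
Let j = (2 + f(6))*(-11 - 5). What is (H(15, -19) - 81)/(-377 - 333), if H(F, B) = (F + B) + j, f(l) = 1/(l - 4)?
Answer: 25/142 ≈ 0.17606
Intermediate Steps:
f(l) = 1/(-4 + l)
j = -40 (j = (2 + 1/(-4 + 6))*(-11 - 5) = (2 + 1/2)*(-16) = (2 + ½)*(-16) = (5/2)*(-16) = -40)
H(F, B) = -40 + B + F (H(F, B) = (F + B) - 40 = (B + F) - 40 = -40 + B + F)
(H(15, -19) - 81)/(-377 - 333) = ((-40 - 19 + 15) - 81)/(-377 - 333) = (-44 - 81)/(-710) = -125*(-1/710) = 25/142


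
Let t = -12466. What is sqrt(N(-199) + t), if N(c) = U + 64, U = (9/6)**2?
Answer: 3*I*sqrt(5511)/2 ≈ 111.35*I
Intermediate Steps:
U = 9/4 (U = (9*(1/6))**2 = (3/2)**2 = 9/4 ≈ 2.2500)
N(c) = 265/4 (N(c) = 9/4 + 64 = 265/4)
sqrt(N(-199) + t) = sqrt(265/4 - 12466) = sqrt(-49599/4) = 3*I*sqrt(5511)/2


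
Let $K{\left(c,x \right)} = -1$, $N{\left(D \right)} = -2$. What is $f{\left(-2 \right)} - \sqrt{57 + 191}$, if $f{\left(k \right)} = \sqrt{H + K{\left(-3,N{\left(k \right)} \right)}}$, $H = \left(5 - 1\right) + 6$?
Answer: $3 - 2 \sqrt{62} \approx -12.748$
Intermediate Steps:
$H = 10$ ($H = 4 + 6 = 10$)
$f{\left(k \right)} = 3$ ($f{\left(k \right)} = \sqrt{10 - 1} = \sqrt{9} = 3$)
$f{\left(-2 \right)} - \sqrt{57 + 191} = 3 - \sqrt{57 + 191} = 3 - \sqrt{248} = 3 - 2 \sqrt{62}$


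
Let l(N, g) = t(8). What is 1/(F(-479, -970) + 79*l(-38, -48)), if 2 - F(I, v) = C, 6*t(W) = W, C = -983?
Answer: 3/3271 ≈ 0.00091715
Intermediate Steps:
t(W) = W/6
l(N, g) = 4/3 (l(N, g) = (⅙)*8 = 4/3)
F(I, v) = 985 (F(I, v) = 2 - 1*(-983) = 2 + 983 = 985)
1/(F(-479, -970) + 79*l(-38, -48)) = 1/(985 + 79*(4/3)) = 1/(985 + 316/3) = 1/(3271/3) = 3/3271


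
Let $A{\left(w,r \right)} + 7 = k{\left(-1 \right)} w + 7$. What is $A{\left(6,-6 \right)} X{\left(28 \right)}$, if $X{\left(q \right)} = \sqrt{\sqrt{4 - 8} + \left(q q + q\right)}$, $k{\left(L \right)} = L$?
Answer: $- 6 \sqrt{812 + 2 i} \approx -170.97 - 0.21056 i$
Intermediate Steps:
$A{\left(w,r \right)} = - w$ ($A{\left(w,r \right)} = -7 - \left(-7 + w\right) = - w$)
$X{\left(q \right)} = \sqrt{q + q^{2} + 2 i}$ ($X{\left(q \right)} = \sqrt{\sqrt{-4} + \left(q^{2} + q\right)} = \sqrt{2 i + \left(q + q^{2}\right)} = \sqrt{q + q^{2} + 2 i}$)
$A{\left(6,-6 \right)} X{\left(28 \right)} = \left(-1\right) 6 \sqrt{28 + 28^{2} + 2 i} = - 6 \sqrt{28 + 784 + 2 i} = - 6 \sqrt{812 + 2 i}$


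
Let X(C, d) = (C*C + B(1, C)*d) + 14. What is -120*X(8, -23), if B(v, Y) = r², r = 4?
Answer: 34800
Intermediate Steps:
B(v, Y) = 16 (B(v, Y) = 4² = 16)
X(C, d) = 14 + C² + 16*d (X(C, d) = (C*C + 16*d) + 14 = (C² + 16*d) + 14 = 14 + C² + 16*d)
-120*X(8, -23) = -120*(14 + 8² + 16*(-23)) = -120*(14 + 64 - 368) = -120*(-290) = 34800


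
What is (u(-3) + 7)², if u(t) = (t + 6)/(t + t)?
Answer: 169/4 ≈ 42.250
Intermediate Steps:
u(t) = (6 + t)/(2*t) (u(t) = (6 + t)/((2*t)) = (6 + t)*(1/(2*t)) = (6 + t)/(2*t))
(u(-3) + 7)² = ((½)*(6 - 3)/(-3) + 7)² = ((½)*(-⅓)*3 + 7)² = (-½ + 7)² = (13/2)² = 169/4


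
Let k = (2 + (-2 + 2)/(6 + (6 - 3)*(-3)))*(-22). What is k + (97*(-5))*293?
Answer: -142149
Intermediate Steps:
k = -44 (k = (2 + 0/(6 + 3*(-3)))*(-22) = (2 + 0/(6 - 9))*(-22) = (2 + 0/(-3))*(-22) = (2 + 0*(-1/3))*(-22) = (2 + 0)*(-22) = 2*(-22) = -44)
k + (97*(-5))*293 = -44 + (97*(-5))*293 = -44 - 485*293 = -44 - 142105 = -142149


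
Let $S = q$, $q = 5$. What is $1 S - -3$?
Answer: $8$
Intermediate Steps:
$S = 5$
$1 S - -3 = 1 \cdot 5 - -3 = 5 + 3 = 8$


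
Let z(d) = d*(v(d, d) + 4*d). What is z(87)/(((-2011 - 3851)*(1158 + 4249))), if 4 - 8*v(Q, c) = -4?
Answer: -10121/10565278 ≈ -0.00095795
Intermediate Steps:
v(Q, c) = 1 (v(Q, c) = 1/2 - 1/8*(-4) = 1/2 + 1/2 = 1)
z(d) = d*(1 + 4*d)
z(87)/(((-2011 - 3851)*(1158 + 4249))) = (87*(1 + 4*87))/(((-2011 - 3851)*(1158 + 4249))) = (87*(1 + 348))/((-5862*5407)) = (87*349)/(-31695834) = 30363*(-1/31695834) = -10121/10565278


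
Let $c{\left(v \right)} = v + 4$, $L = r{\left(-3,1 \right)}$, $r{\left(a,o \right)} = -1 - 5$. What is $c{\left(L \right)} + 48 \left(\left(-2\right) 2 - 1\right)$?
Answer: $-242$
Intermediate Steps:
$r{\left(a,o \right)} = -6$
$L = -6$
$c{\left(v \right)} = 4 + v$
$c{\left(L \right)} + 48 \left(\left(-2\right) 2 - 1\right) = \left(4 - 6\right) + 48 \left(\left(-2\right) 2 - 1\right) = -2 + 48 \left(-4 - 1\right) = -2 + 48 \left(-5\right) = -2 - 240 = -242$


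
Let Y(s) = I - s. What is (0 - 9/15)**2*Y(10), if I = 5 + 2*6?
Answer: 63/25 ≈ 2.5200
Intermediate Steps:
I = 17 (I = 5 + 12 = 17)
Y(s) = 17 - s
(0 - 9/15)**2*Y(10) = (0 - 9/15)**2*(17 - 1*10) = (0 - 9*1/15)**2*(17 - 10) = (0 - 3/5)**2*7 = (-3/5)**2*7 = (9/25)*7 = 63/25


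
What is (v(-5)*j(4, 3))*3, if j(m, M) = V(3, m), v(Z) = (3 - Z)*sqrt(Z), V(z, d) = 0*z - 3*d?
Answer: -288*I*sqrt(5) ≈ -643.99*I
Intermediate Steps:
V(z, d) = -3*d (V(z, d) = 0 - 3*d = -3*d)
v(Z) = sqrt(Z)*(3 - Z)
j(m, M) = -3*m
(v(-5)*j(4, 3))*3 = ((sqrt(-5)*(3 - 1*(-5)))*(-3*4))*3 = (((I*sqrt(5))*(3 + 5))*(-12))*3 = (((I*sqrt(5))*8)*(-12))*3 = ((8*I*sqrt(5))*(-12))*3 = -96*I*sqrt(5)*3 = -288*I*sqrt(5)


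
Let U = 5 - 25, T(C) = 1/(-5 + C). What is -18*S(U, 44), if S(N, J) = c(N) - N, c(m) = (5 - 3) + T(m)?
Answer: -9882/25 ≈ -395.28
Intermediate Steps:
U = -20
c(m) = 2 + 1/(-5 + m) (c(m) = (5 - 3) + 1/(-5 + m) = 2 + 1/(-5 + m))
S(N, J) = -N + (-9 + 2*N)/(-5 + N) (S(N, J) = (-9 + 2*N)/(-5 + N) - N = -N + (-9 + 2*N)/(-5 + N))
-18*S(U, 44) = -18*(1 + (-5 - 20)*(2 - 1*(-20)))/(-5 - 20) = -18*(1 - 25*(2 + 20))/(-25) = -(-18)*(1 - 25*22)/25 = -(-18)*(1 - 550)/25 = -(-18)*(-549)/25 = -18*549/25 = -9882/25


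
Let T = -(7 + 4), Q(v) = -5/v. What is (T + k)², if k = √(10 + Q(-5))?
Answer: (11 - √11)² ≈ 59.034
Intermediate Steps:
k = √11 (k = √(10 - 5/(-5)) = √(10 - 5*(-⅕)) = √(10 + 1) = √11 ≈ 3.3166)
T = -11 (T = -1*11 = -11)
(T + k)² = (-11 + √11)²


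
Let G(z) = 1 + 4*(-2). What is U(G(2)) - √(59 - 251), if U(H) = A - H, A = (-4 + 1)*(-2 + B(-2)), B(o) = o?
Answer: 19 - 8*I*√3 ≈ 19.0 - 13.856*I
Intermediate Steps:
A = 12 (A = (-4 + 1)*(-2 - 2) = -3*(-4) = 12)
G(z) = -7 (G(z) = 1 - 8 = -7)
U(H) = 12 - H
U(G(2)) - √(59 - 251) = (12 - 1*(-7)) - √(59 - 251) = (12 + 7) - √(-192) = 19 - 8*I*√3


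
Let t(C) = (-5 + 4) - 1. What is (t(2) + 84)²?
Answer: 6724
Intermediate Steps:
t(C) = -2 (t(C) = -1 - 1 = -2)
(t(2) + 84)² = (-2 + 84)² = 82² = 6724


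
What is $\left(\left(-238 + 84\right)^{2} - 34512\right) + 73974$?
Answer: $63178$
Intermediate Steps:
$\left(\left(-238 + 84\right)^{2} - 34512\right) + 73974 = \left(\left(-154\right)^{2} - 34512\right) + 73974 = \left(23716 - 34512\right) + 73974 = -10796 + 73974 = 63178$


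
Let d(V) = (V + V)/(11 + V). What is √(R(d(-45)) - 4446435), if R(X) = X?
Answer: 5*I*√51400758/17 ≈ 2108.7*I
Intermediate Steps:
d(V) = 2*V/(11 + V) (d(V) = (2*V)/(11 + V) = 2*V/(11 + V))
√(R(d(-45)) - 4446435) = √(2*(-45)/(11 - 45) - 4446435) = √(2*(-45)/(-34) - 4446435) = √(2*(-45)*(-1/34) - 4446435) = √(45/17 - 4446435) = √(-75589350/17) = 5*I*√51400758/17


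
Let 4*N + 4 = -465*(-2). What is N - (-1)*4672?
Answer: 9807/2 ≈ 4903.5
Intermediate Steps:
N = 463/2 (N = -1 + (-465*(-2))/4 = -1 + (¼)*930 = -1 + 465/2 = 463/2 ≈ 231.50)
N - (-1)*4672 = 463/2 - (-1)*4672 = 463/2 - 1*(-4672) = 463/2 + 4672 = 9807/2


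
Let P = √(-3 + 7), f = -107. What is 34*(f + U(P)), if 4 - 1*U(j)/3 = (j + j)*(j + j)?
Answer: -4862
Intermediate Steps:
P = 2 (P = √4 = 2)
U(j) = 12 - 12*j² (U(j) = 12 - 3*(j + j)*(j + j) = 12 - 3*2*j*2*j = 12 - 12*j²)
34*(f + U(P)) = 34*(-107 + (12 - 12*2²)) = 34*(-107 + (12 - 12*4)) = 34*(-107 + (12 - 48)) = 34*(-107 - 36) = 34*(-143) = -4862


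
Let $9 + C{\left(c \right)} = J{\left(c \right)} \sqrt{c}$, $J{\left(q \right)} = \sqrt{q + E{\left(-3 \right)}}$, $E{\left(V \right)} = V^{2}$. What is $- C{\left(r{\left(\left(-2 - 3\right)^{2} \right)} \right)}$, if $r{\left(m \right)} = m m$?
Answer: $9 - 25 \sqrt{634} \approx -620.48$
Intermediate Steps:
$J{\left(q \right)} = \sqrt{9 + q}$ ($J{\left(q \right)} = \sqrt{q + \left(-3\right)^{2}} = \sqrt{q + 9} = \sqrt{9 + q}$)
$r{\left(m \right)} = m^{2}$
$C{\left(c \right)} = -9 + \sqrt{c} \sqrt{9 + c}$ ($C{\left(c \right)} = -9 + \sqrt{9 + c} \sqrt{c} = -9 + \sqrt{c} \sqrt{9 + c}$)
$- C{\left(r{\left(\left(-2 - 3\right)^{2} \right)} \right)} = - (-9 + \sqrt{\left(\left(-2 - 3\right)^{2}\right)^{2}} \sqrt{9 + \left(\left(-2 - 3\right)^{2}\right)^{2}}) = - (-9 + \sqrt{\left(\left(-5\right)^{2}\right)^{2}} \sqrt{9 + \left(\left(-5\right)^{2}\right)^{2}}) = - (-9 + \sqrt{25^{2}} \sqrt{9 + 25^{2}}) = - (-9 + \sqrt{625} \sqrt{9 + 625}) = - (-9 + 25 \sqrt{634}) = 9 - 25 \sqrt{634}$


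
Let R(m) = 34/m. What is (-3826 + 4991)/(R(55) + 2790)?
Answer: 64075/153484 ≈ 0.41747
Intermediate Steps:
(-3826 + 4991)/(R(55) + 2790) = (-3826 + 4991)/(34/55 + 2790) = 1165/(34*(1/55) + 2790) = 1165/(34/55 + 2790) = 1165/(153484/55) = 1165*(55/153484) = 64075/153484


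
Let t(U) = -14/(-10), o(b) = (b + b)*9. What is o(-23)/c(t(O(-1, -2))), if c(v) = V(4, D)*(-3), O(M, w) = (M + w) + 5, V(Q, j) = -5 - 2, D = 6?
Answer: -138/7 ≈ -19.714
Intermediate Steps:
V(Q, j) = -7
o(b) = 18*b (o(b) = (2*b)*9 = 18*b)
O(M, w) = 5 + M + w
t(U) = 7/5 (t(U) = -14*(-⅒) = 7/5)
c(v) = 21 (c(v) = -7*(-3) = 21)
o(-23)/c(t(O(-1, -2))) = (18*(-23))/21 = -414*1/21 = -138/7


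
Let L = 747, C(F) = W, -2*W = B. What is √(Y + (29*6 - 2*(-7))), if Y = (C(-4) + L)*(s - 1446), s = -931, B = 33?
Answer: I*√6944842/2 ≈ 1317.7*I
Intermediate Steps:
W = -33/2 (W = -½*33 = -33/2 ≈ -16.500)
C(F) = -33/2
Y = -3472797/2 (Y = (-33/2 + 747)*(-931 - 1446) = (1461/2)*(-2377) = -3472797/2 ≈ -1.7364e+6)
√(Y + (29*6 - 2*(-7))) = √(-3472797/2 + (29*6 - 2*(-7))) = √(-3472797/2 + (174 + 14)) = √(-3472797/2 + 188) = √(-3472421/2) = I*√6944842/2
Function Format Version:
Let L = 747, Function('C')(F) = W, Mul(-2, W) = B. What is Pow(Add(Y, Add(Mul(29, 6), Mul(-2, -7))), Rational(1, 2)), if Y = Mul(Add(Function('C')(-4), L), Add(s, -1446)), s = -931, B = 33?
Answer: Mul(Rational(1, 2), I, Pow(6944842, Rational(1, 2))) ≈ Mul(1317.7, I)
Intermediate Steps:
W = Rational(-33, 2) (W = Mul(Rational(-1, 2), 33) = Rational(-33, 2) ≈ -16.500)
Function('C')(F) = Rational(-33, 2)
Y = Rational(-3472797, 2) (Y = Mul(Add(Rational(-33, 2), 747), Add(-931, -1446)) = Mul(Rational(1461, 2), -2377) = Rational(-3472797, 2) ≈ -1.7364e+6)
Pow(Add(Y, Add(Mul(29, 6), Mul(-2, -7))), Rational(1, 2)) = Pow(Add(Rational(-3472797, 2), Add(Mul(29, 6), Mul(-2, -7))), Rational(1, 2)) = Pow(Add(Rational(-3472797, 2), Add(174, 14)), Rational(1, 2)) = Pow(Add(Rational(-3472797, 2), 188), Rational(1, 2)) = Pow(Rational(-3472421, 2), Rational(1, 2)) = Mul(Rational(1, 2), I, Pow(6944842, Rational(1, 2)))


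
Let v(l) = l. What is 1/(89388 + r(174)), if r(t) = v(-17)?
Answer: 1/89371 ≈ 1.1189e-5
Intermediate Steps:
r(t) = -17
1/(89388 + r(174)) = 1/(89388 - 17) = 1/89371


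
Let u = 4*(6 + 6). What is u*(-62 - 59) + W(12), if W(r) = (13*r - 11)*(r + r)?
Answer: -2328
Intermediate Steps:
W(r) = 2*r*(-11 + 13*r) (W(r) = (-11 + 13*r)*(2*r) = 2*r*(-11 + 13*r))
u = 48 (u = 4*12 = 48)
u*(-62 - 59) + W(12) = 48*(-62 - 59) + 2*12*(-11 + 13*12) = 48*(-121) + 2*12*(-11 + 156) = -5808 + 2*12*145 = -5808 + 3480 = -2328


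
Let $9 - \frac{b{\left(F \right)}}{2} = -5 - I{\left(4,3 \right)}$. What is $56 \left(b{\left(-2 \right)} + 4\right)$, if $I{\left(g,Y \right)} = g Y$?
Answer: $3136$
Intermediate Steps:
$I{\left(g,Y \right)} = Y g$
$b{\left(F \right)} = 52$ ($b{\left(F \right)} = 18 - 2 \left(-5 - 3 \cdot 4\right) = 18 - 2 \left(-5 - 12\right) = 18 - -34 = 18 + 34 = 52$)
$56 \left(b{\left(-2 \right)} + 4\right) = 56 \left(52 + 4\right) = 56 \cdot 56 = 3136$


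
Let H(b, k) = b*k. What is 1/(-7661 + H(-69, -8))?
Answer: -1/7109 ≈ -0.00014067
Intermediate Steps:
1/(-7661 + H(-69, -8)) = 1/(-7661 - 69*(-8)) = 1/(-7661 + 552) = 1/(-7109) = -1/7109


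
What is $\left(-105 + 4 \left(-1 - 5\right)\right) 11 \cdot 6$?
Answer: $-8514$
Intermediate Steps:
$\left(-105 + 4 \left(-1 - 5\right)\right) 11 \cdot 6 = \left(-105 + 4 \left(-6\right)\right) 66 = \left(-105 - 24\right) 66 = \left(-129\right) 66 = -8514$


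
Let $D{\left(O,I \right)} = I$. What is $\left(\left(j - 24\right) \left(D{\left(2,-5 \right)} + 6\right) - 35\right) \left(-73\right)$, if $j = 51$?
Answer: $584$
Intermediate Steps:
$\left(\left(j - 24\right) \left(D{\left(2,-5 \right)} + 6\right) - 35\right) \left(-73\right) = \left(\left(51 - 24\right) \left(-5 + 6\right) - 35\right) \left(-73\right) = \left(27 \cdot 1 - 35\right) \left(-73\right) = \left(27 - 35\right) \left(-73\right) = \left(-8\right) \left(-73\right) = 584$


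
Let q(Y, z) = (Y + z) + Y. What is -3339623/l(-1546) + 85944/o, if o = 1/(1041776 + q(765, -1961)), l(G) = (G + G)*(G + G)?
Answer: 855636237510031897/9560464 ≈ 8.9497e+10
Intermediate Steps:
q(Y, z) = z + 2*Y
l(G) = 4*G**2 (l(G) = (2*G)*(2*G) = 4*G**2)
o = 1/1041345 (o = 1/(1041776 + (-1961 + 2*765)) = 1/(1041776 + (-1961 + 1530)) = 1/(1041776 - 431) = 1/1041345 ≈ 9.6030e-7)
-3339623/l(-1546) + 85944/o = -3339623/(4*(-1546)**2) + 85944/(1/1041345) = -3339623/(4*2390116) + 85944*1041345 = -3339623/9560464 + 89497354680 = 855636237510031897/9560464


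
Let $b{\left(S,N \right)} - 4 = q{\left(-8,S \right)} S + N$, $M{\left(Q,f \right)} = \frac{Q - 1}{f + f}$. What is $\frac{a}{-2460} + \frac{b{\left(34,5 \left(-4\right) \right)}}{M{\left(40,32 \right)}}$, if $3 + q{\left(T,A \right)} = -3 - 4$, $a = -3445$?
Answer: $- \frac{3727619}{6396} \approx -582.8$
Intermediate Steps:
$M{\left(Q,f \right)} = \frac{-1 + Q}{2 f}$
$q{\left(T,A \right)} = -10$ ($q{\left(T,A \right)} = -3 - 7 = -10$)
$b{\left(S,N \right)} = 4 + N - 10 S$ ($b{\left(S,N \right)} = 4 + \left(- 10 S + N\right) = 4 + \left(N - 10 S\right) = 4 + N - 10 S$)
$\frac{a}{-2460} + \frac{b{\left(34,5 \left(-4\right) \right)}}{M{\left(40,32 \right)}} = - \frac{3445}{-2460} + \frac{4 + 5 \left(-4\right) - 340}{\frac{1}{2} \cdot \frac{1}{32} \left(-1 + 40\right)} = \left(-3445\right) \left(- \frac{1}{2460}\right) + \frac{4 - 20 - 340}{\frac{1}{2} \cdot \frac{1}{32} \cdot 39} = \frac{689}{492} - \frac{356}{\frac{39}{64}} = \frac{689}{492} - \frac{22784}{39} = - \frac{3727619}{6396}$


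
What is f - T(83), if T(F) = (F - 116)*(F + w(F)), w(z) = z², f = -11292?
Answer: 218784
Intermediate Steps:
T(F) = (-116 + F)*(F + F²) (T(F) = (F - 116)*(F + F²) = (-116 + F)*(F + F²))
f - T(83) = -11292 - 83*(-116 + 83² - 115*83) = -11292 - 83*(-116 + 6889 - 9545) = -11292 - 83*(-2772) = -11292 - 1*(-230076) = -11292 + 230076 = 218784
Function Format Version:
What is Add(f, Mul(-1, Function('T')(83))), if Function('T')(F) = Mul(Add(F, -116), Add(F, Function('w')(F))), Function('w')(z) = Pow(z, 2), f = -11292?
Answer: 218784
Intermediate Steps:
Function('T')(F) = Mul(Add(-116, F), Add(F, Pow(F, 2))) (Function('T')(F) = Mul(Add(F, -116), Add(F, Pow(F, 2))) = Mul(Add(-116, F), Add(F, Pow(F, 2))))
Add(f, Mul(-1, Function('T')(83))) = Add(-11292, Mul(-1, Mul(83, Add(-116, Pow(83, 2), Mul(-115, 83))))) = Add(-11292, Mul(-1, Mul(83, Add(-116, 6889, -9545)))) = Add(-11292, Mul(-1, Mul(83, -2772))) = Add(-11292, Mul(-1, -230076)) = Add(-11292, 230076) = 218784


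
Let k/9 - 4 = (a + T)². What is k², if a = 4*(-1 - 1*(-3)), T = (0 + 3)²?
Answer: 6953769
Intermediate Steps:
T = 9 (T = 3² = 9)
a = 8 (a = 4*(-1 + 3) = 4*2 = 8)
k = 2637 (k = 36 + 9*(8 + 9)² = 36 + 9*17² = 36 + 9*289 = 36 + 2601 = 2637)
k² = 2637² = 6953769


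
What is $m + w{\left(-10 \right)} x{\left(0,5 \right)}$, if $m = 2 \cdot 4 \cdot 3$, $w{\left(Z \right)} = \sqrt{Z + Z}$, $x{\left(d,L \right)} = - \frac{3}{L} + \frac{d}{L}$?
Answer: $24 - \frac{6 i \sqrt{5}}{5} \approx 24.0 - 2.6833 i$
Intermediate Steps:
$w{\left(Z \right)} = \sqrt{2} \sqrt{Z}$ ($w{\left(Z \right)} = \sqrt{2 Z} = \sqrt{2} \sqrt{Z}$)
$m = 24$ ($m = 8 \cdot 3 = 24$)
$m + w{\left(-10 \right)} x{\left(0,5 \right)} = 24 + \sqrt{2} \sqrt{-10} \frac{-3 + 0}{5} = 24 + \sqrt{2} i \sqrt{10} \cdot \frac{1}{5} \left(-3\right) = 24 + 2 i \sqrt{5} \left(- \frac{3}{5}\right) = 24 - \frac{6 i \sqrt{5}}{5}$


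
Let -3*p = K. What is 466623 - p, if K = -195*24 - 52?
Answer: 1395137/3 ≈ 4.6505e+5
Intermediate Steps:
K = -4732 (K = -4680 - 52 = -4732)
p = 4732/3 (p = -1/3*(-4732) = 4732/3 ≈ 1577.3)
466623 - p = 466623 - 1*4732/3 = 466623 - 4732/3 = 1395137/3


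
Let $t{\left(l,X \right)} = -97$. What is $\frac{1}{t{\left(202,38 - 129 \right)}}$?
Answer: $- \frac{1}{97} \approx -0.010309$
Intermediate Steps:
$\frac{1}{t{\left(202,38 - 129 \right)}} = \frac{1}{-97} = - \frac{1}{97}$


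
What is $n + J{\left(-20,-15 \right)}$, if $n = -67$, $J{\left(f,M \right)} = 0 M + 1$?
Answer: $-66$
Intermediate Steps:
$J{\left(f,M \right)} = 1$ ($J{\left(f,M \right)} = 0 + 1 = 1$)
$n + J{\left(-20,-15 \right)} = -67 + 1 = -66$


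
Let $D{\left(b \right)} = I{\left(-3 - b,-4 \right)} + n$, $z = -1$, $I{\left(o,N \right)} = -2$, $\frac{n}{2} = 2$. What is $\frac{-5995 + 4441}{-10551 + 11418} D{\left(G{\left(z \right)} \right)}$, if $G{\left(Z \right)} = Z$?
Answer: $- \frac{1036}{289} \approx -3.5848$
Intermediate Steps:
$n = 4$ ($n = 2 \cdot 2 = 4$)
$D{\left(b \right)} = 2$ ($D{\left(b \right)} = -2 + 4 = 2$)
$\frac{-5995 + 4441}{-10551 + 11418} D{\left(G{\left(z \right)} \right)} = \frac{-5995 + 4441}{-10551 + 11418} \cdot 2 = - \frac{1554}{867} \cdot 2 = \left(-1554\right) \frac{1}{867} \cdot 2 = \left(- \frac{518}{289}\right) 2 = - \frac{1036}{289}$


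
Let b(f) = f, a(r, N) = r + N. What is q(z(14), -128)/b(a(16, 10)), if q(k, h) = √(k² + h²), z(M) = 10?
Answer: √4121/13 ≈ 4.9381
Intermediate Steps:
a(r, N) = N + r
q(k, h) = √(h² + k²)
q(z(14), -128)/b(a(16, 10)) = √((-128)² + 10²)/(10 + 16) = √(16384 + 100)/26 = √16484*(1/26) = (2*√4121)*(1/26) = √4121/13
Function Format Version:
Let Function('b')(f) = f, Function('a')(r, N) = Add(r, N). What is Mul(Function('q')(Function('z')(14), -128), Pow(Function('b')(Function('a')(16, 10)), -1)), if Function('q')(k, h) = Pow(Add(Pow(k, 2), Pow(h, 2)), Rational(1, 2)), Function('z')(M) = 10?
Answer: Mul(Rational(1, 13), Pow(4121, Rational(1, 2))) ≈ 4.9381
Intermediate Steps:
Function('a')(r, N) = Add(N, r)
Function('q')(k, h) = Pow(Add(Pow(h, 2), Pow(k, 2)), Rational(1, 2))
Mul(Function('q')(Function('z')(14), -128), Pow(Function('b')(Function('a')(16, 10)), -1)) = Mul(Pow(Add(Pow(-128, 2), Pow(10, 2)), Rational(1, 2)), Pow(Add(10, 16), -1)) = Mul(Pow(Add(16384, 100), Rational(1, 2)), Pow(26, -1)) = Mul(Pow(16484, Rational(1, 2)), Rational(1, 26)) = Mul(Mul(2, Pow(4121, Rational(1, 2))), Rational(1, 26)) = Mul(Rational(1, 13), Pow(4121, Rational(1, 2)))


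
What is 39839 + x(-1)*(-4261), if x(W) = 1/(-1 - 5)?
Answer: 243295/6 ≈ 40549.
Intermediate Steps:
x(W) = -1/6 (x(W) = 1/(-6) = -1/6)
39839 + x(-1)*(-4261) = 39839 - 1/6*(-4261) = 39839 + 4261/6 = 243295/6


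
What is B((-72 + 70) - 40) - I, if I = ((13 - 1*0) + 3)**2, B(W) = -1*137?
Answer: -393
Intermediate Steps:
B(W) = -137
I = 256 (I = ((13 + 0) + 3)**2 = (13 + 3)**2 = 16**2 = 256)
B((-72 + 70) - 40) - I = -137 - 1*256 = -137 - 256 = -393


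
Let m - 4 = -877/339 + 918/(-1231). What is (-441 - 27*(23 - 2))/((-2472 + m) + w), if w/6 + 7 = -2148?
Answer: 60092496/918159253 ≈ 0.065449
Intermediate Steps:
w = -12930 (w = -42 + 6*(-2148) = -42 - 12888 = -12930)
m = 278447/417309 (m = 4 + (-877/339 + 918/(-1231)) = 4 + (-877*1/339 + 918*(-1/1231)) = 4 + (-877/339 - 918/1231) = 4 - 1390789/417309 = 278447/417309 ≈ 0.66724)
(-441 - 27*(23 - 2))/((-2472 + m) + w) = (-441 - 27*(23 - 2))/((-2472 + 278447/417309) - 12930) = (-441 - 27*21)/(-1031309401/417309 - 12930) = (-441 - 567)/(-6427114771/417309) = -1008*(-417309/6427114771) = 60092496/918159253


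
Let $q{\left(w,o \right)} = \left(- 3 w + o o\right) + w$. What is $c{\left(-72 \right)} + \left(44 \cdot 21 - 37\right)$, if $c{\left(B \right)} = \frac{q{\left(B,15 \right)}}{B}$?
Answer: $\frac{7055}{8} \approx 881.88$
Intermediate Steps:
$q{\left(w,o \right)} = o^{2} - 2 w$ ($q{\left(w,o \right)} = \left(- 3 w + o^{2}\right) + w = \left(o^{2} - 3 w\right) + w = o^{2} - 2 w$)
$c{\left(B \right)} = \frac{225 - 2 B}{B}$ ($c{\left(B \right)} = \frac{15^{2} - 2 B}{B} = \frac{225 - 2 B}{B}$)
$c{\left(-72 \right)} + \left(44 \cdot 21 - 37\right) = \left(-2 + \frac{225}{-72}\right) + \left(44 \cdot 21 - 37\right) = \left(-2 + 225 \left(- \frac{1}{72}\right)\right) + \left(924 - 37\right) = \left(-2 - \frac{25}{8}\right) + 887 = - \frac{41}{8} + 887 = \frac{7055}{8}$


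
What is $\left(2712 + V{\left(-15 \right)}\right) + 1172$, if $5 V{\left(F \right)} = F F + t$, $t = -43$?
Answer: $\frac{19602}{5} \approx 3920.4$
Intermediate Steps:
$V{\left(F \right)} = - \frac{43}{5} + \frac{F^{2}}{5}$ ($V{\left(F \right)} = \frac{F F - 43}{5} = \frac{F^{2} - 43}{5} = \frac{-43 + F^{2}}{5} = - \frac{43}{5} + \frac{F^{2}}{5}$)
$\left(2712 + V{\left(-15 \right)}\right) + 1172 = \left(2712 - \left(\frac{43}{5} - \frac{\left(-15\right)^{2}}{5}\right)\right) + 1172 = \left(2712 + \left(- \frac{43}{5} + \frac{1}{5} \cdot 225\right)\right) + 1172 = \left(2712 + \left(- \frac{43}{5} + 45\right)\right) + 1172 = \left(2712 + \frac{182}{5}\right) + 1172 = \frac{13742}{5} + 1172 = \frac{19602}{5}$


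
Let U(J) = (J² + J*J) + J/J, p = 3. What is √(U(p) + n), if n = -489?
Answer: I*√470 ≈ 21.679*I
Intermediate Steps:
U(J) = 1 + 2*J² (U(J) = (J² + J²) + 1 = 2*J² + 1 = 1 + 2*J²)
√(U(p) + n) = √((1 + 2*3²) - 489) = √((1 + 2*9) - 489) = √((1 + 18) - 489) = √(19 - 489) = √(-470) = I*√470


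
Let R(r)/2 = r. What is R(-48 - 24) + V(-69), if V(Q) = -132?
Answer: -276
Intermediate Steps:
R(r) = 2*r
R(-48 - 24) + V(-69) = 2*(-48 - 24) - 132 = 2*(-72) - 132 = -144 - 132 = -276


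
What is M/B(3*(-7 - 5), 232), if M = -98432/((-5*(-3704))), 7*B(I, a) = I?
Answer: 21532/20835 ≈ 1.0335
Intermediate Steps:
B(I, a) = I/7
M = -12304/2315 (M = -98432/18520 = -98432*1/18520 = -12304/2315 ≈ -5.3149)
M/B(3*(-7 - 5), 232) = -12304*7/(3*(-7 - 5))/2315 = -12304/(2315*((3*(-12))/7)) = -12304/(2315*((1/7)*(-36))) = -12304/(2315*(-36/7)) = -12304/2315*(-7/36) = 21532/20835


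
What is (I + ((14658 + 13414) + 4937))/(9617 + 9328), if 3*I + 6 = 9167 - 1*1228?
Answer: 21392/11367 ≈ 1.8819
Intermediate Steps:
I = 7933/3 (I = -2 + (9167 - 1*1228)/3 = -2 + (9167 - 1228)/3 = -2 + (1/3)*7939 = -2 + 7939/3 = 7933/3 ≈ 2644.3)
(I + ((14658 + 13414) + 4937))/(9617 + 9328) = (7933/3 + ((14658 + 13414) + 4937))/(9617 + 9328) = (7933/3 + (28072 + 4937))/18945 = (7933/3 + 33009)*(1/18945) = (106960/3)*(1/18945) = 21392/11367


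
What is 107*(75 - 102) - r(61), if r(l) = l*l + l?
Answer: -6671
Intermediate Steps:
r(l) = l + l**2 (r(l) = l**2 + l = l + l**2)
107*(75 - 102) - r(61) = 107*(75 - 102) - 61*(1 + 61) = 107*(-27) - 61*62 = -2889 - 1*3782 = -2889 - 3782 = -6671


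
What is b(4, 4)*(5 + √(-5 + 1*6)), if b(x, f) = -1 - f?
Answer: -30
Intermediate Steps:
b(4, 4)*(5 + √(-5 + 1*6)) = (-1 - 1*4)*(5 + √(-5 + 1*6)) = (-1 - 4)*(5 + √(-5 + 6)) = -5*(5 + √1) = -5*(5 + 1) = -5*6 = -30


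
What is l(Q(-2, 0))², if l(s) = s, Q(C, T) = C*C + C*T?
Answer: 16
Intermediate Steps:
Q(C, T) = C² + C*T
l(Q(-2, 0))² = (-2*(-2 + 0))² = (-2*(-2))² = 4² = 16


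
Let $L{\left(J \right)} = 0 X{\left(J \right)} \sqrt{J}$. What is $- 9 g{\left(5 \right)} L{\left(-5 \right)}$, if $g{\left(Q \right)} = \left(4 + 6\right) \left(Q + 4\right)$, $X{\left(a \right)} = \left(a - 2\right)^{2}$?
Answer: $0$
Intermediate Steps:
$X{\left(a \right)} = \left(-2 + a\right)^{2}$
$g{\left(Q \right)} = 40 + 10 Q$ ($g{\left(Q \right)} = 10 \left(4 + Q\right) = 40 + 10 Q$)
$L{\left(J \right)} = 0$ ($L{\left(J \right)} = 0 \left(-2 + J\right)^{2} \sqrt{J} = 0 \sqrt{J} \left(-2 + J\right)^{2} = 0$)
$- 9 g{\left(5 \right)} L{\left(-5 \right)} = - 9 \left(40 + 10 \cdot 5\right) 0 = - 9 \left(40 + 50\right) 0 = \left(-9\right) 90 \cdot 0 = \left(-810\right) 0 = 0$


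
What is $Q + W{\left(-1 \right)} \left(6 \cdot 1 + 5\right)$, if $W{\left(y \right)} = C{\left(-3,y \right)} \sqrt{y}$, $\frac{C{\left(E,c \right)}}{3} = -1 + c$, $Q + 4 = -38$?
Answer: $-42 - 66 i \approx -42.0 - 66.0 i$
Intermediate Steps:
$Q = -42$ ($Q = -4 - 38 = -42$)
$C{\left(E,c \right)} = -3 + 3 c$ ($C{\left(E,c \right)} = 3 \left(-1 + c\right) = -3 + 3 c$)
$W{\left(y \right)} = \sqrt{y} \left(-3 + 3 y\right)$ ($W{\left(y \right)} = \left(-3 + 3 y\right) \sqrt{y} = \sqrt{y} \left(-3 + 3 y\right)$)
$Q + W{\left(-1 \right)} \left(6 \cdot 1 + 5\right) = -42 + 3 \sqrt{-1} \left(-1 - 1\right) \left(6 \cdot 1 + 5\right) = -42 + 3 i \left(-2\right) \left(6 + 5\right) = -42 + - 6 i 11 = -42 - 66 i$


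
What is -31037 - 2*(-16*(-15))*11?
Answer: -36317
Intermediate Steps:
-31037 - 2*(-16*(-15))*11 = -31037 - 480*11 = -31037 - 2*2640 = -31037 - 5280 = -36317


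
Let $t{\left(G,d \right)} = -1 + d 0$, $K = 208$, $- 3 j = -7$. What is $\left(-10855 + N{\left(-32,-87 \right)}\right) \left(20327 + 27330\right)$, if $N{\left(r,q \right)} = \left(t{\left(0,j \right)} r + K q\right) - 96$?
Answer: $-1382767855$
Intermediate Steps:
$j = \frac{7}{3}$ ($j = \left(- \frac{1}{3}\right) \left(-7\right) = \frac{7}{3} \approx 2.3333$)
$t{\left(G,d \right)} = -1$ ($t{\left(G,d \right)} = -1 + 0 = -1$)
$N{\left(r,q \right)} = -96 - r + 208 q$ ($N{\left(r,q \right)} = \left(- r + 208 q\right) - 96 = -96 - r + 208 q$)
$\left(-10855 + N{\left(-32,-87 \right)}\right) \left(20327 + 27330\right) = \left(-10855 - 18160\right) \left(20327 + 27330\right) = \left(-10855 - 18160\right) 47657 = \left(-29015\right) 47657 = -1382767855$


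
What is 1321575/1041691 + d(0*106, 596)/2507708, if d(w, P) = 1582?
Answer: 236840868233/186589775302 ≈ 1.2693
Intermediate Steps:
1321575/1041691 + d(0*106, 596)/2507708 = 1321575/1041691 + 1582/2507708 = 1321575*(1/1041691) + 1582*(1/2507708) = 1321575/1041691 + 113/179122 = 236840868233/186589775302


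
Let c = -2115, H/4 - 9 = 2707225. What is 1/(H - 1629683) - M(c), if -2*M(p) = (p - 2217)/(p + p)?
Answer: 3320931038/6485473365 ≈ 0.51206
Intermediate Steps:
H = 10828936 (H = 36 + 4*2707225 = 36 + 10828900 = 10828936)
M(p) = -(-2217 + p)/(4*p) (M(p) = -(p - 2217)/(2*(p + p)) = -(-2217 + p)/(2*(2*p)) = -(-2217 + p)*1/(2*p)/2 = -(-2217 + p)/(4*p))
1/(H - 1629683) - M(c) = 1/(10828936 - 1629683) - (2217 - 1*(-2115))/(4*(-2115)) = 1/9199253 - (-1)*(2217 + 2115)/(4*2115) = 1/9199253 - (-1)*4332/(4*2115) = 1/9199253 - 1*(-361/705) = 1/9199253 + 361/705 = 3320931038/6485473365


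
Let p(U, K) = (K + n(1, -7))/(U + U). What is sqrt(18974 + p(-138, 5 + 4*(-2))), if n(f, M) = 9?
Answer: sqrt(40148938)/46 ≈ 137.75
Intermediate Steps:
p(U, K) = (9 + K)/(2*U) (p(U, K) = (K + 9)/(U + U) = (9 + K)/((2*U)) = (9 + K)*(1/(2*U)) = (9 + K)/(2*U))
sqrt(18974 + p(-138, 5 + 4*(-2))) = sqrt(18974 + (1/2)*(9 + (5 + 4*(-2)))/(-138)) = sqrt(18974 + (1/2)*(-1/138)*(9 + (5 - 8))) = sqrt(18974 + (1/2)*(-1/138)*(9 - 3)) = sqrt(18974 + (1/2)*(-1/138)*6) = sqrt(18974 - 1/46) = sqrt(872803/46) = sqrt(40148938)/46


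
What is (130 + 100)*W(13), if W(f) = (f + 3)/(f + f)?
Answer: 1840/13 ≈ 141.54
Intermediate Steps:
W(f) = (3 + f)/(2*f) (W(f) = (3 + f)/((2*f)) = (3 + f)*(1/(2*f)) = (3 + f)/(2*f))
(130 + 100)*W(13) = (130 + 100)*((½)*(3 + 13)/13) = 230*((½)*(1/13)*16) = 230*(8/13) = 1840/13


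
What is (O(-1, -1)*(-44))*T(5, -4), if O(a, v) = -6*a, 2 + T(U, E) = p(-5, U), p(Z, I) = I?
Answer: -792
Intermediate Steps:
T(U, E) = -2 + U
(O(-1, -1)*(-44))*T(5, -4) = (-6*(-1)*(-44))*(-2 + 5) = (6*(-44))*3 = -264*3 = -792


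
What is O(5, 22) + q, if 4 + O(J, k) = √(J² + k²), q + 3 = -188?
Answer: -195 + √509 ≈ -172.44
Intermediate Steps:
q = -191 (q = -3 - 188 = -191)
O(J, k) = -4 + √(J² + k²)
O(5, 22) + q = (-4 + √(5² + 22²)) - 191 = (-4 + √(25 + 484)) - 191 = (-4 + √509) - 191 = -195 + √509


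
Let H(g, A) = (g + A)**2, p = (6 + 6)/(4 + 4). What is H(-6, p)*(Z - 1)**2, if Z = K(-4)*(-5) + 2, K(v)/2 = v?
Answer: 136161/4 ≈ 34040.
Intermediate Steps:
K(v) = 2*v
p = 3/2 (p = 12/8 = 12*(1/8) = 3/2 ≈ 1.5000)
Z = 42 (Z = (2*(-4))*(-5) + 2 = -8*(-5) + 2 = 40 + 2 = 42)
H(g, A) = (A + g)**2
H(-6, p)*(Z - 1)**2 = (3/2 - 6)**2*(42 - 1)**2 = (-9/2)**2*41**2 = (81/4)*1681 = 136161/4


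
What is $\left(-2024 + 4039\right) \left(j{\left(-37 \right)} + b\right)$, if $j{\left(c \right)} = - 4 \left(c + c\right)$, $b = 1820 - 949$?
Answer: $2351505$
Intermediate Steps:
$b = 871$ ($b = 1820 - 949 = 871$)
$j{\left(c \right)} = - 8 c$ ($j{\left(c \right)} = - 4 \cdot 2 c = - 8 c$)
$\left(-2024 + 4039\right) \left(j{\left(-37 \right)} + b\right) = \left(-2024 + 4039\right) \left(\left(-8\right) \left(-37\right) + 871\right) = 2015 \left(296 + 871\right) = 2015 \cdot 1167 = 2351505$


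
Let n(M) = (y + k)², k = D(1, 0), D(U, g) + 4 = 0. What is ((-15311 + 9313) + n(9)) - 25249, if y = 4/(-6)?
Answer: -281027/9 ≈ -31225.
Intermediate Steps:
D(U, g) = -4 (D(U, g) = -4 + 0 = -4)
y = -⅔ (y = 4*(-⅙) = -⅔ ≈ -0.66667)
k = -4
n(M) = 196/9 (n(M) = (-⅔ - 4)² = (-14/3)² = 196/9)
((-15311 + 9313) + n(9)) - 25249 = ((-15311 + 9313) + 196/9) - 25249 = (-5998 + 196/9) - 25249 = -53786/9 - 25249 = -281027/9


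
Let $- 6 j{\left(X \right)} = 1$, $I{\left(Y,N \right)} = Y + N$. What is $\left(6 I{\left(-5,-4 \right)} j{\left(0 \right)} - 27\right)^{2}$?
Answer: $324$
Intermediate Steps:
$I{\left(Y,N \right)} = N + Y$
$j{\left(X \right)} = - \frac{1}{6}$ ($j{\left(X \right)} = \left(- \frac{1}{6}\right) 1 = - \frac{1}{6}$)
$\left(6 I{\left(-5,-4 \right)} j{\left(0 \right)} - 27\right)^{2} = \left(6 \left(-4 - 5\right) \left(- \frac{1}{6}\right) - 27\right)^{2} = \left(6 \left(-9\right) \left(- \frac{1}{6}\right) - 27\right)^{2} = \left(\left(-54\right) \left(- \frac{1}{6}\right) - 27\right)^{2} = \left(9 - 27\right)^{2} = \left(-18\right)^{2} = 324$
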